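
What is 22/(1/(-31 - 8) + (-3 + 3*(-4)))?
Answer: -429/293 ≈ -1.4642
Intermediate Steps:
22/(1/(-31 - 8) + (-3 + 3*(-4))) = 22/(1/(-39) + (-3 - 12)) = 22/(-1/39 - 15) = 22/(-586/39) = -39/586*22 = -429/293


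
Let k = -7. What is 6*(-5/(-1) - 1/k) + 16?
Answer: 328/7 ≈ 46.857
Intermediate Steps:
6*(-5/(-1) - 1/k) + 16 = 6*(-5/(-1) - 1/(-7)) + 16 = 6*(-5*(-1) - 1*(-⅐)) + 16 = 6*(5 + ⅐) + 16 = 6*(36/7) + 16 = 216/7 + 16 = 328/7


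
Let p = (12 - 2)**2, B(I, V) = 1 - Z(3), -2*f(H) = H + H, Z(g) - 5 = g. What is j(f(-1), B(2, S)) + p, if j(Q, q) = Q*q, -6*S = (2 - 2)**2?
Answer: 93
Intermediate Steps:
Z(g) = 5 + g
f(H) = -H (f(H) = -(H + H)/2 = -H)
S = 0 (S = -(2 - 2)**2/6 = -1/6*0**2 = -1/6*0 = 0)
B(I, V) = -7 (B(I, V) = 1 - (5 + 3) = 1 - 1*8 = 1 - 8 = -7)
p = 100 (p = 10**2 = 100)
j(f(-1), B(2, S)) + p = -1*(-1)*(-7) + 100 = 1*(-7) + 100 = -7 + 100 = 93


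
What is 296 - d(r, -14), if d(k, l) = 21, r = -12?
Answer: 275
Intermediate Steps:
296 - d(r, -14) = 296 - 1*21 = 296 - 21 = 275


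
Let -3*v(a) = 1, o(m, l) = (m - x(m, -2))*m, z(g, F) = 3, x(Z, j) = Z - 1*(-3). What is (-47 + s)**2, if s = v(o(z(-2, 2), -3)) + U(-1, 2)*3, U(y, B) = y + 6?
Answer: 9409/9 ≈ 1045.4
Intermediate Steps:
x(Z, j) = 3 + Z (x(Z, j) = Z + 3 = 3 + Z)
o(m, l) = -3*m (o(m, l) = (m - (3 + m))*m = (m + (-3 - m))*m = -3*m)
v(a) = -1/3 (v(a) = -1/3*1 = -1/3)
U(y, B) = 6 + y
s = 44/3 (s = -1/3 + (6 - 1)*3 = -1/3 + 5*3 = -1/3 + 15 = 44/3 ≈ 14.667)
(-47 + s)**2 = (-47 + 44/3)**2 = (-97/3)**2 = 9409/9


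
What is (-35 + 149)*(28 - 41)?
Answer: -1482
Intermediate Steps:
(-35 + 149)*(28 - 41) = 114*(-13) = -1482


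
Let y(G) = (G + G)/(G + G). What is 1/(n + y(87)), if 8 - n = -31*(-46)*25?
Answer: -1/35641 ≈ -2.8058e-5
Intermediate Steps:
n = -35642 (n = 8 - (-31*(-46))*25 = 8 - 1426*25 = 8 - 1*35650 = 8 - 35650 = -35642)
y(G) = 1 (y(G) = (2*G)/((2*G)) = (2*G)*(1/(2*G)) = 1)
1/(n + y(87)) = 1/(-35642 + 1) = 1/(-35641) = -1/35641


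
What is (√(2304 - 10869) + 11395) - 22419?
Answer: -11024 + I*√8565 ≈ -11024.0 + 92.547*I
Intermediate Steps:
(√(2304 - 10869) + 11395) - 22419 = (√(-8565) + 11395) - 22419 = (I*√8565 + 11395) - 22419 = (11395 + I*√8565) - 22419 = -11024 + I*√8565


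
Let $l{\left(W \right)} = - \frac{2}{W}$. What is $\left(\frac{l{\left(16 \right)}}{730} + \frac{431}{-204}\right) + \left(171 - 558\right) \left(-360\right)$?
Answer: $\frac{41494439489}{297840} \approx 1.3932 \cdot 10^{5}$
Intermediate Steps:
$\left(\frac{l{\left(16 \right)}}{730} + \frac{431}{-204}\right) + \left(171 - 558\right) \left(-360\right) = \left(\frac{\left(-2\right) \frac{1}{16}}{730} + \frac{431}{-204}\right) + \left(171 - 558\right) \left(-360\right) = \left(\left(-2\right) \frac{1}{16} \cdot \frac{1}{730} + 431 \left(- \frac{1}{204}\right)\right) + \left(171 - 558\right) \left(-360\right) = \left(\left(- \frac{1}{8}\right) \frac{1}{730} - \frac{431}{204}\right) - -139320 = \left(- \frac{1}{5840} - \frac{431}{204}\right) + 139320 = - \frac{629311}{297840} + 139320 = \frac{41494439489}{297840}$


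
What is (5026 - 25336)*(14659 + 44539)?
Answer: -1202311380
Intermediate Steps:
(5026 - 25336)*(14659 + 44539) = -20310*59198 = -1202311380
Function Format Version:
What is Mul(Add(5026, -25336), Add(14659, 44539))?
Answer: -1202311380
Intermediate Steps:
Mul(Add(5026, -25336), Add(14659, 44539)) = Mul(-20310, 59198) = -1202311380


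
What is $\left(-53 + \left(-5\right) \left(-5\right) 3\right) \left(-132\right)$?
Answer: $-2904$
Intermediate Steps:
$\left(-53 + \left(-5\right) \left(-5\right) 3\right) \left(-132\right) = \left(-53 + 25 \cdot 3\right) \left(-132\right) = \left(-53 + 75\right) \left(-132\right) = 22 \left(-132\right) = -2904$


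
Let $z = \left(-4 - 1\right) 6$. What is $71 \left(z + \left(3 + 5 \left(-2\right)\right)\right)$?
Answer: $-2627$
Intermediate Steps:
$z = -30$ ($z = \left(-5\right) 6 = -30$)
$71 \left(z + \left(3 + 5 \left(-2\right)\right)\right) = 71 \left(-30 + \left(3 + 5 \left(-2\right)\right)\right) = 71 \left(-30 + \left(3 - 10\right)\right) = 71 \left(-30 - 7\right) = 71 \left(-37\right) = -2627$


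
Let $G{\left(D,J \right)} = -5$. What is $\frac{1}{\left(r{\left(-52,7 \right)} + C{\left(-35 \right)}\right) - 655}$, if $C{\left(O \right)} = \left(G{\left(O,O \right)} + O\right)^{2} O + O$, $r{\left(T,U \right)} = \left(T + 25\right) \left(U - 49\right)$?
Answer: $- \frac{1}{55556} \approx -1.8 \cdot 10^{-5}$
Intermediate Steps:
$r{\left(T,U \right)} = \left(-49 + U\right) \left(25 + T\right)$ ($r{\left(T,U \right)} = \left(25 + T\right) \left(-49 + U\right) = \left(-49 + U\right) \left(25 + T\right)$)
$C{\left(O \right)} = O + O \left(-5 + O\right)^{2}$ ($C{\left(O \right)} = \left(-5 + O\right)^{2} O + O = O \left(-5 + O\right)^{2} + O = O + O \left(-5 + O\right)^{2}$)
$\frac{1}{\left(r{\left(-52,7 \right)} + C{\left(-35 \right)}\right) - 655} = \frac{1}{\left(\left(-1225 - -2548 + 25 \cdot 7 - 364\right) - 35 \left(1 + \left(-5 - 35\right)^{2}\right)\right) - 655} = \frac{1}{\left(\left(-1225 + 2548 + 175 - 364\right) - 35 \left(1 + \left(-40\right)^{2}\right)\right) - 655} = \frac{1}{\left(1134 - 35 \left(1 + 1600\right)\right) - 655} = \frac{1}{\left(1134 - 56035\right) - 655} = \frac{1}{-54901 - 655} = \frac{1}{-55556} = - \frac{1}{55556}$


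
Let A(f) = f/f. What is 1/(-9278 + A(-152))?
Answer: -1/9277 ≈ -0.00010779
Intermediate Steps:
A(f) = 1
1/(-9278 + A(-152)) = 1/(-9278 + 1) = 1/(-9277) = -1/9277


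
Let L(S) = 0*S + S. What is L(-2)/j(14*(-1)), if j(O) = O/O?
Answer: -2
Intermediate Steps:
j(O) = 1
L(S) = S (L(S) = 0 + S = S)
L(-2)/j(14*(-1)) = -2/1 = -2*1 = -2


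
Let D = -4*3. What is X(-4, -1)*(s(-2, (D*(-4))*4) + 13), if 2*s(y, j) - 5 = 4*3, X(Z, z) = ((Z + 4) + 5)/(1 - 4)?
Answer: -215/6 ≈ -35.833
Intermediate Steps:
X(Z, z) = -3 - Z/3 (X(Z, z) = ((4 + Z) + 5)/(-3) = (9 + Z)*(-⅓) = -3 - Z/3)
D = -12
s(y, j) = 17/2 (s(y, j) = 5/2 + (4*3)/2 = 5/2 + (½)*12 = 5/2 + 6 = 17/2)
X(-4, -1)*(s(-2, (D*(-4))*4) + 13) = (-3 - ⅓*(-4))*(17/2 + 13) = (-3 + 4/3)*(43/2) = -5/3*43/2 = -215/6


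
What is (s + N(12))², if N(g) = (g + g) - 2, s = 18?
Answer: 1600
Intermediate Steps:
N(g) = -2 + 2*g (N(g) = 2*g - 2 = -2 + 2*g)
(s + N(12))² = (18 + (-2 + 2*12))² = (18 + (-2 + 24))² = (18 + 22)² = 40² = 1600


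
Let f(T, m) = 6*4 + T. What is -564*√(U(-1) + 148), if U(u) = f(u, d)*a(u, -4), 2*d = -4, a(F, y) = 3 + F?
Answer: -564*√194 ≈ -7855.6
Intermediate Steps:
d = -2 (d = (½)*(-4) = -2)
f(T, m) = 24 + T
U(u) = (3 + u)*(24 + u) (U(u) = (24 + u)*(3 + u) = (3 + u)*(24 + u))
-564*√(U(-1) + 148) = -564*√((3 - 1)*(24 - 1) + 148) = -564*√(2*23 + 148) = -564*√(46 + 148) = -564*√194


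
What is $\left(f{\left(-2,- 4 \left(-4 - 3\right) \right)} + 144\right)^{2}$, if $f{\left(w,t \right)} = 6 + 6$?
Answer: $24336$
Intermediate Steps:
$f{\left(w,t \right)} = 12$
$\left(f{\left(-2,- 4 \left(-4 - 3\right) \right)} + 144\right)^{2} = \left(12 + 144\right)^{2} = 156^{2} = 24336$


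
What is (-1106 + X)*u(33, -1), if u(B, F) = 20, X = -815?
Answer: -38420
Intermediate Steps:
(-1106 + X)*u(33, -1) = (-1106 - 815)*20 = -1921*20 = -38420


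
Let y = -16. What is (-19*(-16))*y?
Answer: -4864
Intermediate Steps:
(-19*(-16))*y = -19*(-16)*(-16) = 304*(-16) = -4864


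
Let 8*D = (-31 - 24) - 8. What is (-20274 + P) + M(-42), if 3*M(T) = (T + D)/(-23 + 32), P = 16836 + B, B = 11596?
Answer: 587243/72 ≈ 8156.2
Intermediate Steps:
D = -63/8 (D = ((-31 - 24) - 8)/8 = (-55 - 8)/8 = (⅛)*(-63) = -63/8 ≈ -7.8750)
P = 28432 (P = 16836 + 11596 = 28432)
M(T) = -7/24 + T/27 (M(T) = ((T - 63/8)/(-23 + 32))/3 = ((-63/8 + T)/9)/3 = ((-63/8 + T)*(⅑))/3 = (-7/8 + T/9)/3 = -7/24 + T/27)
(-20274 + P) + M(-42) = (-20274 + 28432) + (-7/24 + (1/27)*(-42)) = 8158 + (-7/24 - 14/9) = 8158 - 133/72 = 587243/72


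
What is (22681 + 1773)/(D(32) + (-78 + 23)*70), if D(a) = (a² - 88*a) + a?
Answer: -12227/2805 ≈ -4.3590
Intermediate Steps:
D(a) = a² - 87*a
(22681 + 1773)/(D(32) + (-78 + 23)*70) = (22681 + 1773)/(32*(-87 + 32) + (-78 + 23)*70) = 24454/(32*(-55) - 55*70) = 24454/(-1760 - 3850) = 24454/(-5610) = 24454*(-1/5610) = -12227/2805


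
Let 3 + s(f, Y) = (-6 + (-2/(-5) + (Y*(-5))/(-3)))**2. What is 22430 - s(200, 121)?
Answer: -3602056/225 ≈ -16009.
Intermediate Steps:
s(f, Y) = -3 + (-28/5 + 5*Y/3)**2 (s(f, Y) = -3 + (-6 + (-2/(-5) + (Y*(-5))/(-3)))**2 = -3 + (-6 + (-2*(-1/5) - 5*Y*(-1/3)))**2 = -3 + (-6 + (2/5 + 5*Y/3))**2 = -3 + (-28/5 + 5*Y/3)**2)
22430 - s(200, 121) = 22430 - (-3 + (-84 + 25*121)**2/225) = 22430 - (-3 + (-84 + 3025)**2/225) = 22430 - (-3 + (1/225)*2941**2) = 22430 - (-3 + (1/225)*8649481) = 22430 - (-3 + 8649481/225) = 22430 - 1*8648806/225 = 22430 - 8648806/225 = -3602056/225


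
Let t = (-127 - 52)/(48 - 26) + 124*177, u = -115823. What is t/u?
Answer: -482677/2548106 ≈ -0.18943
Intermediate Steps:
t = 482677/22 (t = -179/22 + 21948 = 482677/22 ≈ 21940.)
t/u = (482677/22)/(-115823) = (482677/22)*(-1/115823) = -482677/2548106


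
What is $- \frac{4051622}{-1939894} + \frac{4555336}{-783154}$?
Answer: $- \frac{1415956249649}{379808936419} \approx -3.7281$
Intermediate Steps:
$- \frac{4051622}{-1939894} + \frac{4555336}{-783154} = \left(-4051622\right) \left(- \frac{1}{1939894}\right) + 4555336 \left(- \frac{1}{783154}\right) = \frac{2025811}{969947} - \frac{2277668}{391577} = - \frac{1415956249649}{379808936419}$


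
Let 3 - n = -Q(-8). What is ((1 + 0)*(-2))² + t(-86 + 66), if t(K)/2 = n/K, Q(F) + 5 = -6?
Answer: 24/5 ≈ 4.8000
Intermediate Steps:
Q(F) = -11 (Q(F) = -5 - 6 = -11)
n = -8 (n = 3 - (-1)*(-11) = 3 - 1*11 = 3 - 11 = -8)
t(K) = -16/K (t(K) = 2*(-8/K) = -16/K)
((1 + 0)*(-2))² + t(-86 + 66) = ((1 + 0)*(-2))² - 16/(-86 + 66) = (1*(-2))² - 16/(-20) = (-2)² - 16*(-1/20) = 4 + ⅘ = 24/5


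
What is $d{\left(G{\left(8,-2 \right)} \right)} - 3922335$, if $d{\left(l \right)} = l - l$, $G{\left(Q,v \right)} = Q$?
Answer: $-3922335$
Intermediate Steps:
$d{\left(l \right)} = 0$
$d{\left(G{\left(8,-2 \right)} \right)} - 3922335 = 0 - 3922335 = -3922335$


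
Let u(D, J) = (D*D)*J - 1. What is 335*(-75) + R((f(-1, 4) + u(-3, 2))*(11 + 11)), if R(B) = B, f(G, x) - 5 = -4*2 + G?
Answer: -24839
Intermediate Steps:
u(D, J) = -1 + J*D² (u(D, J) = D²*J - 1 = J*D² - 1 = -1 + J*D²)
f(G, x) = -3 + G (f(G, x) = 5 + (-4*2 + G) = 5 + (-8 + G) = -3 + G)
335*(-75) + R((f(-1, 4) + u(-3, 2))*(11 + 11)) = 335*(-75) + ((-3 - 1) + (-1 + 2*(-3)²))*(11 + 11) = -25125 + (-4 + (-1 + 2*9))*22 = -25125 + (-4 + (-1 + 18))*22 = -25125 + (-4 + 17)*22 = -25125 + 13*22 = -25125 + 286 = -24839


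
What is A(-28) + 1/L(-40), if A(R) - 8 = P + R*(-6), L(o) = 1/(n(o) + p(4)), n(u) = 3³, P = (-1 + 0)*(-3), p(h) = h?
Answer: 210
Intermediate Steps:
P = 3 (P = -1*(-3) = 3)
n(u) = 27
L(o) = 1/31 (L(o) = 1/(27 + 4) = 1/31)
A(R) = 11 - 6*R (A(R) = 8 + (3 + R*(-6)) = 8 + (3 - 6*R) = 11 - 6*R)
A(-28) + 1/L(-40) = (11 - 6*(-28)) + 1/(1/31) = (11 + 168) + 31 = 179 + 31 = 210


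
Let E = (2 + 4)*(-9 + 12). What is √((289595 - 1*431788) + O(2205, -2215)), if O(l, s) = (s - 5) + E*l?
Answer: I*√104723 ≈ 323.61*I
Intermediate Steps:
E = 18 (E = 6*3 = 18)
O(l, s) = -5 + s + 18*l (O(l, s) = (s - 5) + 18*l = (-5 + s) + 18*l = -5 + s + 18*l)
√((289595 - 1*431788) + O(2205, -2215)) = √((289595 - 1*431788) + (-5 - 2215 + 18*2205)) = √((289595 - 431788) + (-5 - 2215 + 39690)) = √(-142193 + 37470) = √(-104723) = I*√104723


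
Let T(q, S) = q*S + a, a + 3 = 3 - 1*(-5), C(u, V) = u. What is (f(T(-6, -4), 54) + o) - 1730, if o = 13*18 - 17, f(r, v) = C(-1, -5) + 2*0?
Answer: -1514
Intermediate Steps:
a = 5 (a = -3 + (3 - 1*(-5)) = -3 + (3 + 5) = -3 + 8 = 5)
T(q, S) = 5 + S*q (T(q, S) = q*S + 5 = S*q + 5 = 5 + S*q)
f(r, v) = -1 (f(r, v) = -1 + 2*0 = -1 + 0 = -1)
o = 217 (o = 234 - 17 = 217)
(f(T(-6, -4), 54) + o) - 1730 = (-1 + 217) - 1730 = 216 - 1730 = -1514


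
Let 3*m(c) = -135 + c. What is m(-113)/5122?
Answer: -124/7683 ≈ -0.016140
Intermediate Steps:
m(c) = -45 + c/3 (m(c) = (-135 + c)/3 = -45 + c/3)
m(-113)/5122 = (-45 + (1/3)*(-113))/5122 = (-45 - 113/3)*(1/5122) = -248/3*1/5122 = -124/7683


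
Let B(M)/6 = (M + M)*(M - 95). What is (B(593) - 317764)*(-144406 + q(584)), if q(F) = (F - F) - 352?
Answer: -466989887032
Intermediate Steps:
q(F) = -352 (q(F) = 0 - 352 = -352)
B(M) = 12*M*(-95 + M) (B(M) = 6*((M + M)*(M - 95)) = 6*((2*M)*(-95 + M)) = 6*(2*M*(-95 + M)) = 12*M*(-95 + M))
(B(593) - 317764)*(-144406 + q(584)) = (12*593*(-95 + 593) - 317764)*(-144406 - 352) = (12*593*498 - 317764)*(-144758) = (3543768 - 317764)*(-144758) = 3226004*(-144758) = -466989887032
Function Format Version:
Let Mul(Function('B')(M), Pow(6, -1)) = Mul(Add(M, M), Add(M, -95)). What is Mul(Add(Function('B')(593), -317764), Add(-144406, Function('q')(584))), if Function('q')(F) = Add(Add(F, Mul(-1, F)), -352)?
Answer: -466989887032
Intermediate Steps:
Function('q')(F) = -352 (Function('q')(F) = Add(0, -352) = -352)
Function('B')(M) = Mul(12, M, Add(-95, M)) (Function('B')(M) = Mul(6, Mul(Add(M, M), Add(M, -95))) = Mul(6, Mul(Mul(2, M), Add(-95, M))) = Mul(6, Mul(2, M, Add(-95, M))) = Mul(12, M, Add(-95, M)))
Mul(Add(Function('B')(593), -317764), Add(-144406, Function('q')(584))) = Mul(Add(Mul(12, 593, Add(-95, 593)), -317764), Add(-144406, -352)) = Mul(Add(Mul(12, 593, 498), -317764), -144758) = Mul(Add(3543768, -317764), -144758) = Mul(3226004, -144758) = -466989887032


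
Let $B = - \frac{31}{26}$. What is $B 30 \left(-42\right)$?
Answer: $\frac{19530}{13} \approx 1502.3$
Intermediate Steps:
$B = - \frac{31}{26}$ ($B = \left(-31\right) \frac{1}{26} = - \frac{31}{26} \approx -1.1923$)
$B 30 \left(-42\right) = \left(- \frac{31}{26}\right) 30 \left(-42\right) = \left(- \frac{465}{13}\right) \left(-42\right) = \frac{19530}{13}$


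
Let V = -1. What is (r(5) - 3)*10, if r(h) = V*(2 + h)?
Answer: -100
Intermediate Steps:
r(h) = -2 - h (r(h) = -(2 + h) = -2 - h)
(r(5) - 3)*10 = ((-2 - 1*5) - 3)*10 = ((-2 - 5) - 3)*10 = (-7 - 3)*10 = -10*10 = -100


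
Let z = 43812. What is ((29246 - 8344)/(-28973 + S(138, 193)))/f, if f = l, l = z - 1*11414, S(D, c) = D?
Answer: -10451/467098165 ≈ -2.2374e-5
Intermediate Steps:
l = 32398 (l = 43812 - 1*11414 = 43812 - 11414 = 32398)
f = 32398
((29246 - 8344)/(-28973 + S(138, 193)))/f = ((29246 - 8344)/(-28973 + 138))/32398 = (20902/(-28835))*(1/32398) = (20902*(-1/28835))*(1/32398) = -20902/28835*1/32398 = -10451/467098165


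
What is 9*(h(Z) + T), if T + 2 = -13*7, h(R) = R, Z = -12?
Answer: -945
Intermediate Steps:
T = -93 (T = -2 - 13*7 = -2 - 91 = -93)
9*(h(Z) + T) = 9*(-12 - 93) = 9*(-105) = -945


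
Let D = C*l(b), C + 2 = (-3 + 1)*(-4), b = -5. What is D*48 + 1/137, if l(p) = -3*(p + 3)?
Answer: 236737/137 ≈ 1728.0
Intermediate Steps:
l(p) = -9 - 3*p (l(p) = -3*(3 + p) = -9 - 3*p)
C = 6 (C = -2 + (-3 + 1)*(-4) = -2 - 2*(-4) = -2 + 8 = 6)
D = 36 (D = 6*(-9 - 3*(-5)) = 6*(-9 + 15) = 6*6 = 36)
D*48 + 1/137 = 36*48 + 1/137 = 1728 + 1/137 = 236737/137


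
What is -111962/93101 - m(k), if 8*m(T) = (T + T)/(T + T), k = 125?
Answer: -988797/744808 ≈ -1.3276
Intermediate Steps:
m(T) = ⅛ (m(T) = ((T + T)/(T + T))/8 = ((2*T)/((2*T)))/8 = ((2*T)*(1/(2*T)))/8 = (⅛)*1 = ⅛)
-111962/93101 - m(k) = -111962/93101 - 1*⅛ = -111962*1/93101 - ⅛ = -111962/93101 - ⅛ = -988797/744808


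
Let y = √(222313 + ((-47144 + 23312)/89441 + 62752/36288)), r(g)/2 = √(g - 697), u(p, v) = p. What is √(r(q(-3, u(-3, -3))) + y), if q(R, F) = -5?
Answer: √(1252174*√28234629916719269890 + 84668745218904*I*√78)/3756522 ≈ 21.748 + 1.2183*I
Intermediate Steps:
r(g) = 2*√(-697 + g) (r(g) = 2*√(g - 697) = 2*√(-697 + g))
y = √28234629916719269890/11269566 (y = √(222313 + (-23832*1/89441 + 62752*(1/36288))) = √(222313 + (-23832/89441 + 1961/1134)) = √(222313 + 148368313/101426094) = √(22548487603735/101426094) = √28234629916719269890/11269566 ≈ 471.50)
√(r(q(-3, u(-3, -3))) + y) = √(2*√(-697 - 5) + √28234629916719269890/11269566) = √(2*√(-702) + √28234629916719269890/11269566) = √(2*(3*I*√78) + √28234629916719269890/11269566) = √(6*I*√78 + √28234629916719269890/11269566) = √(√28234629916719269890/11269566 + 6*I*√78)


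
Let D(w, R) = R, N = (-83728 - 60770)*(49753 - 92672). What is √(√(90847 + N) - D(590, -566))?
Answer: √(566 + √6201800509) ≈ 281.63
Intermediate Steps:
N = 6201709662 (N = -144498*(-42919) = 6201709662)
√(√(90847 + N) - D(590, -566)) = √(√(90847 + 6201709662) - 1*(-566)) = √(√6201800509 + 566) = √(566 + √6201800509)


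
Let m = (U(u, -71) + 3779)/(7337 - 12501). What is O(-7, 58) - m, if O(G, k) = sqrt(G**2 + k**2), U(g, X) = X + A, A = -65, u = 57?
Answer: 3643/5164 + sqrt(3413) ≈ 59.126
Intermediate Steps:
U(g, X) = -65 + X (U(g, X) = X - 65 = -65 + X)
m = -3643/5164 (m = ((-65 - 71) + 3779)/(7337 - 12501) = (-136 + 3779)/(-5164) = 3643*(-1/5164) = -3643/5164 ≈ -0.70546)
O(-7, 58) - m = sqrt((-7)**2 + 58**2) - 1*(-3643/5164) = sqrt(49 + 3364) + 3643/5164 = sqrt(3413) + 3643/5164 = 3643/5164 + sqrt(3413)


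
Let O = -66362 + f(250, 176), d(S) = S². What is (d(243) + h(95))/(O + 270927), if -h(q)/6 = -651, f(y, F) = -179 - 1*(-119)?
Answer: 12591/40901 ≈ 0.30784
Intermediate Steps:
f(y, F) = -60 (f(y, F) = -179 + 119 = -60)
h(q) = 3906 (h(q) = -6*(-651) = 3906)
O = -66422 (O = -66362 - 60 = -66422)
(d(243) + h(95))/(O + 270927) = (243² + 3906)/(-66422 + 270927) = (59049 + 3906)/204505 = 62955*(1/204505) = 12591/40901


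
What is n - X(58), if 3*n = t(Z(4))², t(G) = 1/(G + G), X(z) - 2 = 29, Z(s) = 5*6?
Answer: -334799/10800 ≈ -31.000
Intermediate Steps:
Z(s) = 30
X(z) = 31 (X(z) = 2 + 29 = 31)
t(G) = 1/(2*G)
n = 1/10800 (n = ((½)/30)²/3 = ((½)*(1/30))²/3 = (1/60)²/3 = (⅓)*(1/3600) = 1/10800 ≈ 9.2593e-5)
n - X(58) = 1/10800 - 1*31 = 1/10800 - 31 = -334799/10800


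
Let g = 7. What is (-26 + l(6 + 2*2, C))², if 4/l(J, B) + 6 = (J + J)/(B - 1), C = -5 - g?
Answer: 1690000/2401 ≈ 703.87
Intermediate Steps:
C = -12 (C = -5 - 1*7 = -5 - 7 = -12)
l(J, B) = 4/(-6 + 2*J/(-1 + B)) (l(J, B) = 4/(-6 + (J + J)/(B - 1)) = 4/(-6 + (2*J)/(-1 + B)) = 4/(-6 + 2*J/(-1 + B)))
(-26 + l(6 + 2*2, C))² = (-26 + 2*(-1 - 12)/(3 + (6 + 2*2) - 3*(-12)))² = (-26 + 2*(-13)/(3 + (6 + 4) + 36))² = (-26 + 2*(-13)/(3 + 10 + 36))² = (-26 + 2*(-13)/49)² = (-26 + 2*(1/49)*(-13))² = (-26 - 26/49)² = (-1300/49)² = 1690000/2401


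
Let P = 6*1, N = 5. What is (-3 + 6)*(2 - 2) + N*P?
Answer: 30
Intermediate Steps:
P = 6
(-3 + 6)*(2 - 2) + N*P = (-3 + 6)*(2 - 2) + 5*6 = 3*0 + 30 = 0 + 30 = 30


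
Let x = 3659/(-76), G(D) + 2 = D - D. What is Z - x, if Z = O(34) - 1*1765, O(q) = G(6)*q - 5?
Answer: -136029/76 ≈ -1789.9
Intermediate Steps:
G(D) = -2 (G(D) = -2 + (D - D) = -2 + 0 = -2)
O(q) = -5 - 2*q (O(q) = -2*q - 5 = -5 - 2*q)
x = -3659/76 (x = 3659*(-1/76) = -3659/76 ≈ -48.145)
Z = -1838 (Z = (-5 - 2*34) - 1*1765 = (-5 - 68) - 1765 = -73 - 1765 = -1838)
Z - x = -1838 - 1*(-3659/76) = -1838 + 3659/76 = -136029/76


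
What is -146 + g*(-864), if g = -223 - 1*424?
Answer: 558862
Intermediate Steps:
g = -647 (g = -223 - 424 = -647)
-146 + g*(-864) = -146 - 647*(-864) = -146 + 559008 = 558862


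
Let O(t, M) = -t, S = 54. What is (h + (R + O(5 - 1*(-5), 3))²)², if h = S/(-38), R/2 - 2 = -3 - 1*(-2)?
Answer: 1413721/361 ≈ 3916.1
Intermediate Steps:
R = 2 (R = 4 + 2*(-3 - 1*(-2)) = 4 + 2*(-3 + 2) = 4 + 2*(-1) = 4 - 2 = 2)
h = -27/19 (h = 54/(-38) = 54*(-1/38) = -27/19 ≈ -1.4211)
(h + (R + O(5 - 1*(-5), 3))²)² = (-27/19 + (2 - (5 - 1*(-5)))²)² = (-27/19 + (2 - (5 + 5))²)² = (-27/19 + (2 - 1*10)²)² = (-27/19 + (2 - 10)²)² = (-27/19 + (-8)²)² = (-27/19 + 64)² = (1189/19)² = 1413721/361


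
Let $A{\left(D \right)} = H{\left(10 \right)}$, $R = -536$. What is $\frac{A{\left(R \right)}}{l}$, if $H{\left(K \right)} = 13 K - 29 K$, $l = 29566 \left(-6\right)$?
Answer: $\frac{40}{44349} \approx 0.00090194$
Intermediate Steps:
$l = -177396$
$H{\left(K \right)} = - 16 K$
$A{\left(D \right)} = -160$ ($A{\left(D \right)} = \left(-16\right) 10 = -160$)
$\frac{A{\left(R \right)}}{l} = - \frac{160}{-177396} = \left(-160\right) \left(- \frac{1}{177396}\right) = \frac{40}{44349}$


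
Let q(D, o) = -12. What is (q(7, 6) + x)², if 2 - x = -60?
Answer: 2500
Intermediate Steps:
x = 62 (x = 2 - 1*(-60) = 2 + 60 = 62)
(q(7, 6) + x)² = (-12 + 62)² = 50² = 2500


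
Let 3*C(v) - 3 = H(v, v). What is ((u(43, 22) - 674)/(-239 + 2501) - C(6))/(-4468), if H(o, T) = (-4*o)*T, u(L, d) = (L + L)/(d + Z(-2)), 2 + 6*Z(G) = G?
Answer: -3380609/323411712 ≈ -0.010453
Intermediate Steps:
Z(G) = -⅓ + G/6
u(L, d) = 2*L/(-⅔ + d) (u(L, d) = (L + L)/(d + (-⅓ + (⅙)*(-2))) = (2*L)/(d + (-⅓ - ⅓)) = (2*L)/(d - ⅔) = (2*L)/(-⅔ + d) = 2*L/(-⅔ + d))
H(o, T) = -4*T*o
C(v) = 1 - 4*v²/3 (C(v) = 1 + (-4*v*v)/3 = 1 + (-4*v²)/3 = 1 - 4*v²/3)
((u(43, 22) - 674)/(-239 + 2501) - C(6))/(-4468) = ((6*43/(-2 + 3*22) - 674)/(-239 + 2501) - (1 - 4/3*6²))/(-4468) = ((6*43/(-2 + 66) - 674)/2262 - (1 - 4/3*36))*(-1/4468) = ((6*43/64 - 674)*(1/2262) - (1 - 48))*(-1/4468) = ((6*43*(1/64) - 674)*(1/2262) - 1*(-47))*(-1/4468) = ((129/32 - 674)*(1/2262) + 47)*(-1/4468) = (-21439/32*1/2262 + 47)*(-1/4468) = (-21439/72384 + 47)*(-1/4468) = (3380609/72384)*(-1/4468) = -3380609/323411712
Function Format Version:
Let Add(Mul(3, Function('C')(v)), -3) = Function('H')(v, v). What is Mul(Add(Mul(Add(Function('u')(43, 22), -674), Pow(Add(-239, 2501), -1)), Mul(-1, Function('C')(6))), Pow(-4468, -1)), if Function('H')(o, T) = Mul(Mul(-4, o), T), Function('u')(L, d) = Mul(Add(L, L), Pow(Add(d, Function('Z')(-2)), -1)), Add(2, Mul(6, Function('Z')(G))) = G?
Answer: Rational(-3380609, 323411712) ≈ -0.010453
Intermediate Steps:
Function('Z')(G) = Add(Rational(-1, 3), Mul(Rational(1, 6), G))
Function('u')(L, d) = Mul(2, L, Pow(Add(Rational(-2, 3), d), -1)) (Function('u')(L, d) = Mul(Add(L, L), Pow(Add(d, Add(Rational(-1, 3), Mul(Rational(1, 6), -2))), -1)) = Mul(Mul(2, L), Pow(Add(d, Add(Rational(-1, 3), Rational(-1, 3))), -1)) = Mul(Mul(2, L), Pow(Add(d, Rational(-2, 3)), -1)) = Mul(Mul(2, L), Pow(Add(Rational(-2, 3), d), -1)) = Mul(2, L, Pow(Add(Rational(-2, 3), d), -1)))
Function('H')(o, T) = Mul(-4, T, o)
Function('C')(v) = Add(1, Mul(Rational(-4, 3), Pow(v, 2))) (Function('C')(v) = Add(1, Mul(Rational(1, 3), Mul(-4, v, v))) = Add(1, Mul(Rational(1, 3), Mul(-4, Pow(v, 2)))) = Add(1, Mul(Rational(-4, 3), Pow(v, 2))))
Mul(Add(Mul(Add(Function('u')(43, 22), -674), Pow(Add(-239, 2501), -1)), Mul(-1, Function('C')(6))), Pow(-4468, -1)) = Mul(Add(Mul(Add(Mul(6, 43, Pow(Add(-2, Mul(3, 22)), -1)), -674), Pow(Add(-239, 2501), -1)), Mul(-1, Add(1, Mul(Rational(-4, 3), Pow(6, 2))))), Pow(-4468, -1)) = Mul(Add(Mul(Add(Mul(6, 43, Pow(Add(-2, 66), -1)), -674), Pow(2262, -1)), Mul(-1, Add(1, Mul(Rational(-4, 3), 36)))), Rational(-1, 4468)) = Mul(Add(Mul(Add(Mul(6, 43, Pow(64, -1)), -674), Rational(1, 2262)), Mul(-1, Add(1, -48))), Rational(-1, 4468)) = Mul(Add(Mul(Add(Mul(6, 43, Rational(1, 64)), -674), Rational(1, 2262)), Mul(-1, -47)), Rational(-1, 4468)) = Mul(Add(Mul(Add(Rational(129, 32), -674), Rational(1, 2262)), 47), Rational(-1, 4468)) = Mul(Add(Mul(Rational(-21439, 32), Rational(1, 2262)), 47), Rational(-1, 4468)) = Mul(Add(Rational(-21439, 72384), 47), Rational(-1, 4468)) = Mul(Rational(3380609, 72384), Rational(-1, 4468)) = Rational(-3380609, 323411712)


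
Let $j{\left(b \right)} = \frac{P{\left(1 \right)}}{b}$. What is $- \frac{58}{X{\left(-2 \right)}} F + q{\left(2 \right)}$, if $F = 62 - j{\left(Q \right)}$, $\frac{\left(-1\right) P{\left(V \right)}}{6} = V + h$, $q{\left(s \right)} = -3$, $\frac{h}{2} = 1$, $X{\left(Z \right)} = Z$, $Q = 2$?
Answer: $2056$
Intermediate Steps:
$h = 2$ ($h = 2 \cdot 1 = 2$)
$P{\left(V \right)} = -12 - 6 V$ ($P{\left(V \right)} = - 6 \left(V + 2\right) = - 6 \left(2 + V\right) = -12 - 6 V$)
$j{\left(b \right)} = - \frac{18}{b}$ ($j{\left(b \right)} = \frac{-12 - 6}{b} = - \frac{18}{b}$)
$F = 71$ ($F = 62 - - \frac{18}{2} = 62 - \left(-18\right) \frac{1}{2} = 62 - -9 = 62 + 9 = 71$)
$- \frac{58}{X{\left(-2 \right)}} F + q{\left(2 \right)} = - \frac{58}{-2} \cdot 71 - 3 = \left(-58\right) \left(- \frac{1}{2}\right) 71 - 3 = 29 \cdot 71 - 3 = 2059 - 3 = 2056$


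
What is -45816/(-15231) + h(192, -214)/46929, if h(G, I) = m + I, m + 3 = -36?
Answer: 715415207/238258533 ≈ 3.0027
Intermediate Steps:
m = -39 (m = -3 - 36 = -39)
h(G, I) = -39 + I
-45816/(-15231) + h(192, -214)/46929 = -45816/(-15231) + (-39 - 214)/46929 = -45816*(-1/15231) - 253*1/46929 = 15272/5077 - 253/46929 = 715415207/238258533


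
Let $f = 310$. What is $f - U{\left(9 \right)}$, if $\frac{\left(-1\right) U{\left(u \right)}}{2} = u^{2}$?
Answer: $472$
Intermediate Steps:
$U{\left(u \right)} = - 2 u^{2}$
$f - U{\left(9 \right)} = 310 - - 2 \cdot 9^{2} = 310 - \left(-2\right) 81 = 310 - -162 = 310 + 162 = 472$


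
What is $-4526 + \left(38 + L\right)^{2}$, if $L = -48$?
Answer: $-4426$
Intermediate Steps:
$-4526 + \left(38 + L\right)^{2} = -4526 + \left(38 - 48\right)^{2} = -4526 + \left(-10\right)^{2} = -4526 + 100 = -4426$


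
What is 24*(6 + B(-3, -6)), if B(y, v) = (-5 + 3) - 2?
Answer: 48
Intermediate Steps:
B(y, v) = -4 (B(y, v) = -2 - 2 = -4)
24*(6 + B(-3, -6)) = 24*(6 - 4) = 24*2 = 48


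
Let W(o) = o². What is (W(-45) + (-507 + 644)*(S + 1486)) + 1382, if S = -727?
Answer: 107390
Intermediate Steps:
(W(-45) + (-507 + 644)*(S + 1486)) + 1382 = ((-45)² + (-507 + 644)*(-727 + 1486)) + 1382 = (2025 + 137*759) + 1382 = (2025 + 103983) + 1382 = 106008 + 1382 = 107390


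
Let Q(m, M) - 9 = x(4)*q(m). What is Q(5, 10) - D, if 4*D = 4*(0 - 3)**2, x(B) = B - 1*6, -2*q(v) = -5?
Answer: -5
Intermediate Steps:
q(v) = 5/2 (q(v) = -1/2*(-5) = 5/2)
x(B) = -6 + B (x(B) = B - 6 = -6 + B)
Q(m, M) = 4 (Q(m, M) = 9 + (-6 + 4)*(5/2) = 9 - 2*5/2 = 9 - 5 = 4)
D = 9 (D = (4*(0 - 3)**2)/4 = (4*(-3)**2)/4 = (4*9)/4 = (1/4)*36 = 9)
Q(5, 10) - D = 4 - 1*9 = 4 - 9 = -5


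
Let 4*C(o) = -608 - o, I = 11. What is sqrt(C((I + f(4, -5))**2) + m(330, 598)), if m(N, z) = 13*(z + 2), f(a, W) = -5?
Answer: sqrt(7639) ≈ 87.401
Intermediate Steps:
m(N, z) = 26 + 13*z (m(N, z) = 13*(2 + z) = 26 + 13*z)
C(o) = -152 - o/4 (C(o) = (-608 - o)/4 = -152 - o/4)
sqrt(C((I + f(4, -5))**2) + m(330, 598)) = sqrt((-152 - (11 - 5)**2/4) + (26 + 13*598)) = sqrt((-152 - 1/4*6**2) + (26 + 7774)) = sqrt((-152 - 1/4*36) + 7800) = sqrt((-152 - 9) + 7800) = sqrt(-161 + 7800) = sqrt(7639)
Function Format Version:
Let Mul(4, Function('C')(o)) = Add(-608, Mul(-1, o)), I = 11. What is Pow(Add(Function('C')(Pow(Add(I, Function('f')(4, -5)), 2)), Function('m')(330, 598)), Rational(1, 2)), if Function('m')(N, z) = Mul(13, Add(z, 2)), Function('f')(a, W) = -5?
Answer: Pow(7639, Rational(1, 2)) ≈ 87.401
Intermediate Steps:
Function('m')(N, z) = Add(26, Mul(13, z)) (Function('m')(N, z) = Mul(13, Add(2, z)) = Add(26, Mul(13, z)))
Function('C')(o) = Add(-152, Mul(Rational(-1, 4), o)) (Function('C')(o) = Mul(Rational(1, 4), Add(-608, Mul(-1, o))) = Add(-152, Mul(Rational(-1, 4), o)))
Pow(Add(Function('C')(Pow(Add(I, Function('f')(4, -5)), 2)), Function('m')(330, 598)), Rational(1, 2)) = Pow(Add(Add(-152, Mul(Rational(-1, 4), Pow(Add(11, -5), 2))), Add(26, Mul(13, 598))), Rational(1, 2)) = Pow(Add(Add(-152, Mul(Rational(-1, 4), Pow(6, 2))), Add(26, 7774)), Rational(1, 2)) = Pow(Add(Add(-152, Mul(Rational(-1, 4), 36)), 7800), Rational(1, 2)) = Pow(Add(Add(-152, -9), 7800), Rational(1, 2)) = Pow(Add(-161, 7800), Rational(1, 2)) = Pow(7639, Rational(1, 2))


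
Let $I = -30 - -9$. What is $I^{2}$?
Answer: $441$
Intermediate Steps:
$I = -21$ ($I = -30 + 9 = -21$)
$I^{2} = \left(-21\right)^{2} = 441$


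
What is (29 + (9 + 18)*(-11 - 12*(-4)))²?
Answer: 1056784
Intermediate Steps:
(29 + (9 + 18)*(-11 - 12*(-4)))² = (29 + 27*(-11 + 48))² = (29 + 27*37)² = (29 + 999)² = 1028² = 1056784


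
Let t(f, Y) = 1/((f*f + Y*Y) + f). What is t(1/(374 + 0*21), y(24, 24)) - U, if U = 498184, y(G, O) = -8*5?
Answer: -111494562973524/223801975 ≈ -4.9818e+5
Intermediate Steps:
y(G, O) = -40
t(f, Y) = 1/(f + Y**2 + f**2) (t(f, Y) = 1/((f**2 + Y**2) + f) = 1/((Y**2 + f**2) + f) = 1/(f + Y**2 + f**2))
t(1/(374 + 0*21), y(24, 24)) - U = 1/(1/(374 + 0*21) + (-40)**2 + (1/(374 + 0*21))**2) - 1*498184 = 1/(1/(374 + 0) + 1600 + (1/(374 + 0))**2) - 498184 = 1/(1/374 + 1600 + (1/374)**2) - 498184 = 1/(1/374 + 1600 + 1/139876) - 498184 = 1/(223801975/139876) - 498184 = 139876/223801975 - 498184 = -111494562973524/223801975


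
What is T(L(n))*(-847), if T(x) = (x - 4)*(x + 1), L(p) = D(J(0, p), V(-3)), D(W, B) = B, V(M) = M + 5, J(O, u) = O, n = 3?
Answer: 5082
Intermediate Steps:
V(M) = 5 + M
L(p) = 2 (L(p) = 5 - 3 = 2)
T(x) = (1 + x)*(-4 + x) (T(x) = (-4 + x)*(1 + x) = (1 + x)*(-4 + x))
T(L(n))*(-847) = (-4 + 2**2 - 3*2)*(-847) = (-4 + 4 - 6)*(-847) = -6*(-847) = 5082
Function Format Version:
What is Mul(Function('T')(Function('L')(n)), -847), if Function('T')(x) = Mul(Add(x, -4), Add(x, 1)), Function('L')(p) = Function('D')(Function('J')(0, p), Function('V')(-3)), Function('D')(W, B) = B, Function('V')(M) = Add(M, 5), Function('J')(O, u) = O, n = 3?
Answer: 5082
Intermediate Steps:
Function('V')(M) = Add(5, M)
Function('L')(p) = 2 (Function('L')(p) = Add(5, -3) = 2)
Function('T')(x) = Mul(Add(1, x), Add(-4, x)) (Function('T')(x) = Mul(Add(-4, x), Add(1, x)) = Mul(Add(1, x), Add(-4, x)))
Mul(Function('T')(Function('L')(n)), -847) = Mul(Add(-4, Pow(2, 2), Mul(-3, 2)), -847) = Mul(Add(-4, 4, -6), -847) = Mul(-6, -847) = 5082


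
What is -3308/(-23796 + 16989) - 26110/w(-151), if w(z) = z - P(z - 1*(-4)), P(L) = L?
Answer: 88872001/13614 ≈ 6528.0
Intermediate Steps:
w(z) = -4 (w(z) = z - (z - 1*(-4)) = z - (z + 4) = z - (4 + z) = z + (-4 - z) = -4)
-3308/(-23796 + 16989) - 26110/w(-151) = -3308/(-23796 + 16989) - 26110/(-4) = -3308/(-6807) - 26110*(-¼) = -3308*(-1/6807) + 13055/2 = 3308/6807 + 13055/2 = 88872001/13614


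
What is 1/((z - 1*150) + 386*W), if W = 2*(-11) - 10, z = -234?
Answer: -1/12736 ≈ -7.8518e-5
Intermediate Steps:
W = -32 (W = -22 - 10 = -32)
1/((z - 1*150) + 386*W) = 1/((-234 - 1*150) + 386*(-32)) = 1/((-234 - 150) - 12352) = 1/(-384 - 12352) = 1/(-12736) = -1/12736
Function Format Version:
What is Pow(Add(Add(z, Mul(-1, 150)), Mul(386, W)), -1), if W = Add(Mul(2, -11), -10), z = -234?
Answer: Rational(-1, 12736) ≈ -7.8518e-5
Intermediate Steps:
W = -32 (W = Add(-22, -10) = -32)
Pow(Add(Add(z, Mul(-1, 150)), Mul(386, W)), -1) = Pow(Add(Add(-234, Mul(-1, 150)), Mul(386, -32)), -1) = Pow(Add(Add(-234, -150), -12352), -1) = Pow(Add(-384, -12352), -1) = Pow(-12736, -1) = Rational(-1, 12736)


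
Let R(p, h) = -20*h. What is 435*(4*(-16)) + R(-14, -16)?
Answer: -27520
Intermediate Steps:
435*(4*(-16)) + R(-14, -16) = 435*(4*(-16)) - 20*(-16) = 435*(-64) + 320 = -27840 + 320 = -27520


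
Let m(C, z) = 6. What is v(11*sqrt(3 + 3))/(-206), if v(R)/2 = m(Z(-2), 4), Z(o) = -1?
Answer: -6/103 ≈ -0.058252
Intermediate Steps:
v(R) = 12 (v(R) = 2*6 = 12)
v(11*sqrt(3 + 3))/(-206) = 12/(-206) = 12*(-1/206) = -6/103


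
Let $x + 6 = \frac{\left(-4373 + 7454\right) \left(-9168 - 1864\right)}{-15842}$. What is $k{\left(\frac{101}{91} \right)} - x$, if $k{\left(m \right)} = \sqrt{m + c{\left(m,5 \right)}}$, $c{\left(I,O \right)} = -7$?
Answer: $- \frac{16947270}{7921} + \frac{2 i \sqrt{12194}}{91} \approx -2139.5 + 2.427 i$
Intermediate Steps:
$k{\left(m \right)} = \sqrt{-7 + m}$ ($k{\left(m \right)} = \sqrt{m - 7} = \sqrt{-7 + m}$)
$x = \frac{16947270}{7921}$ ($x = -6 + \frac{\left(-4373 + 7454\right) \left(-9168 - 1864\right)}{-15842} = -6 + 3081 \left(-11032\right) \left(- \frac{1}{15842}\right) = -6 - - \frac{16994796}{7921} = -6 + \frac{16994796}{7921} = \frac{16947270}{7921} \approx 2139.5$)
$k{\left(\frac{101}{91} \right)} - x = \sqrt{-7 + \frac{101}{91}} - \frac{16947270}{7921} = \sqrt{- \frac{536}{91}} - \frac{16947270}{7921} = \frac{2 i \sqrt{12194}}{91} - \frac{16947270}{7921} = - \frac{16947270}{7921} + \frac{2 i \sqrt{12194}}{91}$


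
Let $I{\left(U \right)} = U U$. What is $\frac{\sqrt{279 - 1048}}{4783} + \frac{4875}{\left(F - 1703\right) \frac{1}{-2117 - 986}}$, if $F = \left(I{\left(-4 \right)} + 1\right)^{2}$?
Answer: $\frac{15127125}{1414} + \frac{i \sqrt{769}}{4783} \approx 10698.0 + 0.0057978 i$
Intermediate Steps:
$I{\left(U \right)} = U^{2}$
$F = 289$ ($F = \left(\left(-4\right)^{2} + 1\right)^{2} = \left(16 + 1\right)^{2} = 17^{2} = 289$)
$\frac{\sqrt{279 - 1048}}{4783} + \frac{4875}{\left(F - 1703\right) \frac{1}{-2117 - 986}} = \frac{\sqrt{279 - 1048}}{4783} + \frac{4875}{\left(289 - 1703\right) \frac{1}{-2117 - 986}} = \sqrt{-769} \cdot \frac{1}{4783} + \frac{4875}{\left(-1414\right) \frac{1}{-3103}} = i \sqrt{769} \cdot \frac{1}{4783} + \frac{4875}{\left(-1414\right) \left(- \frac{1}{3103}\right)} = \frac{i \sqrt{769}}{4783} + \frac{4875}{\frac{1414}{3103}} = \frac{i \sqrt{769}}{4783} + 4875 \cdot \frac{3103}{1414} = \frac{i \sqrt{769}}{4783} + \frac{15127125}{1414} = \frac{15127125}{1414} + \frac{i \sqrt{769}}{4783}$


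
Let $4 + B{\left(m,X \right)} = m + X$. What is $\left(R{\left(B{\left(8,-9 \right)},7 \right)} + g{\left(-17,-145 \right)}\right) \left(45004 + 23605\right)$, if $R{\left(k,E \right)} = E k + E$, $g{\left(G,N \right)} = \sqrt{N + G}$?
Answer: $-1921052 + 617481 i \sqrt{2} \approx -1.9211 \cdot 10^{6} + 8.7325 \cdot 10^{5} i$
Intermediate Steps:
$B{\left(m,X \right)} = -4 + X + m$ ($B{\left(m,X \right)} = -4 + \left(m + X\right) = -4 + \left(X + m\right) = -4 + X + m$)
$g{\left(G,N \right)} = \sqrt{G + N}$
$R{\left(k,E \right)} = E + E k$
$\left(R{\left(B{\left(8,-9 \right)},7 \right)} + g{\left(-17,-145 \right)}\right) \left(45004 + 23605\right) = \left(7 \left(1 - 5\right) + \sqrt{-17 - 145}\right) \left(45004 + 23605\right) = \left(7 \left(1 - 5\right) + \sqrt{-162}\right) 68609 = \left(7 \left(-4\right) + 9 i \sqrt{2}\right) 68609 = \left(-28 + 9 i \sqrt{2}\right) 68609 = -1921052 + 617481 i \sqrt{2}$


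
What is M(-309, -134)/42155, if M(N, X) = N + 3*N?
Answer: -1236/42155 ≈ -0.029320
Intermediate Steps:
M(N, X) = 4*N
M(-309, -134)/42155 = (4*(-309))/42155 = -1236*1/42155 = -1236/42155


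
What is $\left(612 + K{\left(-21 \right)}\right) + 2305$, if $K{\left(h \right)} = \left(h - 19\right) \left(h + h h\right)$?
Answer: $-13883$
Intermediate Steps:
$K{\left(h \right)} = \left(-19 + h\right) \left(h + h^{2}\right)$
$\left(612 + K{\left(-21 \right)}\right) + 2305 = \left(612 - 21 \left(-19 + \left(-21\right)^{2} - -378\right)\right) + 2305 = \left(612 - 21 \left(-19 + 441 + 378\right)\right) + 2305 = \left(612 - 16800\right) + 2305 = -16188 + 2305 = -13883$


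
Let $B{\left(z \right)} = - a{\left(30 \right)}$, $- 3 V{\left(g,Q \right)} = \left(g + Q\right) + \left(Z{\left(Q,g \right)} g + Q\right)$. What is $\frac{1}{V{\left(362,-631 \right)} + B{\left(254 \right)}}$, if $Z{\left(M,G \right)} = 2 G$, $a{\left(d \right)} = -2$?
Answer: $- \frac{3}{261182} \approx -1.1486 \cdot 10^{-5}$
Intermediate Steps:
$V{\left(g,Q \right)} = - \frac{2 Q}{3} - \frac{2 g^{2}}{3} - \frac{g}{3}$ ($V{\left(g,Q \right)} = - \frac{\left(g + Q\right) + \left(2 g g + Q\right)}{3} = - \frac{\left(Q + g\right) + \left(2 g^{2} + Q\right)}{3} = - \frac{\left(Q + g\right) + \left(Q + 2 g^{2}\right)}{3} = - \frac{g + 2 Q + 2 g^{2}}{3} = - \frac{2 Q}{3} - \frac{2 g^{2}}{3} - \frac{g}{3}$)
$B{\left(z \right)} = 2$ ($B{\left(z \right)} = \left(-1\right) \left(-2\right) = 2$)
$\frac{1}{V{\left(362,-631 \right)} + B{\left(254 \right)}} = \frac{1}{\left(\left(- \frac{2}{3}\right) \left(-631\right) - \frac{2 \cdot 362^{2}}{3} - \frac{362}{3}\right) + 2} = \frac{1}{\left(\frac{1262}{3} - \frac{262088}{3} - \frac{362}{3}\right) + 2} = \frac{1}{- \frac{261188}{3} + 2} = \frac{1}{- \frac{261182}{3}} = - \frac{3}{261182}$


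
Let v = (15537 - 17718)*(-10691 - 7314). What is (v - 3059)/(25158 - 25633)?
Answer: -39265846/475 ≈ -82665.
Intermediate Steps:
v = 39268905 (v = -2181*(-18005) = 39268905)
(v - 3059)/(25158 - 25633) = (39268905 - 3059)/(25158 - 25633) = 39265846/(-475) = 39265846*(-1/475) = -39265846/475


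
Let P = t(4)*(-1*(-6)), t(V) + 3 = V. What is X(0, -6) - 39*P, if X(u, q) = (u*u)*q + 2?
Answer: -232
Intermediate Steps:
t(V) = -3 + V
P = 6 (P = (-3 + 4)*(-1*(-6)) = 1*6 = 6)
X(u, q) = 2 + q*u**2 (X(u, q) = u**2*q + 2 = q*u**2 + 2 = 2 + q*u**2)
X(0, -6) - 39*P = (2 - 6*0**2) - 39*6 = (2 - 6*0) - 234 = (2 + 0) - 234 = 2 - 234 = -232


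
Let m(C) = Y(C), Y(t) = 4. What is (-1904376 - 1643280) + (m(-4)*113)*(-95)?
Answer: -3590596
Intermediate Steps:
m(C) = 4
(-1904376 - 1643280) + (m(-4)*113)*(-95) = (-1904376 - 1643280) + (4*113)*(-95) = -3547656 + 452*(-95) = -3547656 - 42940 = -3590596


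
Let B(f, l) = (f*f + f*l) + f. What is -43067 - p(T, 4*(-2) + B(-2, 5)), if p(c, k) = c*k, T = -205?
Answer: -46347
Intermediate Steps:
B(f, l) = f + f² + f*l (B(f, l) = (f² + f*l) + f = f + f² + f*l)
-43067 - p(T, 4*(-2) + B(-2, 5)) = -43067 - (-205)*(4*(-2) - 2*(1 - 2 + 5)) = -43067 - (-205)*(-8 - 2*4) = -43067 - (-205)*(-8 - 8) = -43067 - (-205)*(-16) = -43067 - 1*3280 = -43067 - 3280 = -46347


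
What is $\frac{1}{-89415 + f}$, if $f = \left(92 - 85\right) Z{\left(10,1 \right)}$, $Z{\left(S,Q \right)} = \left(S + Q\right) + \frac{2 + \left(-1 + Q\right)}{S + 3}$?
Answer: $- \frac{13}{1161380} \approx -1.1194 \cdot 10^{-5}$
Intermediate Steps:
$Z{\left(S,Q \right)} = Q + S + \frac{1 + Q}{3 + S}$ ($Z{\left(S,Q \right)} = \left(Q + S\right) + \frac{1 + Q}{3 + S} = Q + S + \frac{1 + Q}{3 + S}$)
$f = \frac{1015}{13}$ ($f = \left(92 - 85\right) \frac{1 + 10^{2} + 3 \cdot 10 + 4 \cdot 1 + 1 \cdot 10}{3 + 10} = 7 \frac{1 + 100 + 30 + 4 + 10}{13} = 7 \cdot \frac{1}{13} \cdot 145 = 7 \cdot \frac{145}{13} = \frac{1015}{13} \approx 78.077$)
$\frac{1}{-89415 + f} = \frac{1}{-89415 + \frac{1015}{13}} = \frac{1}{- \frac{1161380}{13}} = - \frac{13}{1161380}$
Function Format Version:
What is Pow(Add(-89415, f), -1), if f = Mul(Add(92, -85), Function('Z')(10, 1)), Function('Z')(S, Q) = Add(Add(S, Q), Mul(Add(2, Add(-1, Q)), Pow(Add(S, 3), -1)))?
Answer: Rational(-13, 1161380) ≈ -1.1194e-5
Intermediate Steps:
Function('Z')(S, Q) = Add(Q, S, Mul(Pow(Add(3, S), -1), Add(1, Q))) (Function('Z')(S, Q) = Add(Add(Q, S), Mul(Add(1, Q), Pow(Add(3, S), -1))) = Add(Add(Q, S), Mul(Pow(Add(3, S), -1), Add(1, Q))) = Add(Q, S, Mul(Pow(Add(3, S), -1), Add(1, Q))))
f = Rational(1015, 13) (f = Mul(Add(92, -85), Mul(Pow(Add(3, 10), -1), Add(1, Pow(10, 2), Mul(3, 10), Mul(4, 1), Mul(1, 10)))) = Mul(7, Mul(Pow(13, -1), Add(1, 100, 30, 4, 10))) = Mul(7, Mul(Rational(1, 13), 145)) = Mul(7, Rational(145, 13)) = Rational(1015, 13) ≈ 78.077)
Pow(Add(-89415, f), -1) = Pow(Add(-89415, Rational(1015, 13)), -1) = Pow(Rational(-1161380, 13), -1) = Rational(-13, 1161380)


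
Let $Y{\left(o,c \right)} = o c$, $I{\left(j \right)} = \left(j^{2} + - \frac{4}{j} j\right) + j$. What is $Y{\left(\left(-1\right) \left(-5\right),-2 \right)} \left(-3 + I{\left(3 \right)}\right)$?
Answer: $-50$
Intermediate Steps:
$I{\left(j \right)} = -4 + j + j^{2}$ ($I{\left(j \right)} = \left(j^{2} - 4\right) + j = \left(-4 + j^{2}\right) + j = -4 + j + j^{2}$)
$Y{\left(o,c \right)} = c o$
$Y{\left(\left(-1\right) \left(-5\right),-2 \right)} \left(-3 + I{\left(3 \right)}\right) = - 2 \left(\left(-1\right) \left(-5\right)\right) \left(-3 + \left(-4 + 3 + 3^{2}\right)\right) = \left(-2\right) 5 \left(-3 + \left(-4 + 3 + 9\right)\right) = - 10 \left(-3 + 8\right) = \left(-10\right) 5 = -50$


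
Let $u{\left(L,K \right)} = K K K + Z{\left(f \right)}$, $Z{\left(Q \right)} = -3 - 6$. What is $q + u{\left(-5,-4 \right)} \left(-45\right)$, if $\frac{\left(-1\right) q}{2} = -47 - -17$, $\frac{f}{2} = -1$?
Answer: $3345$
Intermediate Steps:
$f = -2$ ($f = 2 \left(-1\right) = -2$)
$Z{\left(Q \right)} = -9$ ($Z{\left(Q \right)} = -3 - 6 = -9$)
$q = 60$ ($q = - 2 \left(-47 - -17\right) = - 2 \left(-47 + 17\right) = \left(-2\right) \left(-30\right) = 60$)
$u{\left(L,K \right)} = -9 + K^{3}$ ($u{\left(L,K \right)} = K K K - 9 = K^{2} K - 9 = K^{3} - 9 = -9 + K^{3}$)
$q + u{\left(-5,-4 \right)} \left(-45\right) = 60 + \left(-9 + \left(-4\right)^{3}\right) \left(-45\right) = 60 + \left(-9 - 64\right) \left(-45\right) = 60 - -3285 = 60 + 3285 = 3345$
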